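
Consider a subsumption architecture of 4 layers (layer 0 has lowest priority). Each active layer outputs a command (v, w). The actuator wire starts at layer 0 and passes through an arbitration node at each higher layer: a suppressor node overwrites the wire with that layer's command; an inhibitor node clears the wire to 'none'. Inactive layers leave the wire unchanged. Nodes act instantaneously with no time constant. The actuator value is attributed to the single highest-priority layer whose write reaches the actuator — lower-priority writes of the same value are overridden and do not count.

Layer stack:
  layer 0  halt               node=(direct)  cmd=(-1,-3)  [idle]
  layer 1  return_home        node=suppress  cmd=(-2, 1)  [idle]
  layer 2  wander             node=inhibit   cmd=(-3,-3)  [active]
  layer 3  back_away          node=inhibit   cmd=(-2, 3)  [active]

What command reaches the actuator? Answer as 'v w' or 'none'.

[0] halt off; wire := none
[1] return_home off; pass none
[2] wander on (inhibit); wire := none
[3] back_away on (inhibit); wire := none
output none

none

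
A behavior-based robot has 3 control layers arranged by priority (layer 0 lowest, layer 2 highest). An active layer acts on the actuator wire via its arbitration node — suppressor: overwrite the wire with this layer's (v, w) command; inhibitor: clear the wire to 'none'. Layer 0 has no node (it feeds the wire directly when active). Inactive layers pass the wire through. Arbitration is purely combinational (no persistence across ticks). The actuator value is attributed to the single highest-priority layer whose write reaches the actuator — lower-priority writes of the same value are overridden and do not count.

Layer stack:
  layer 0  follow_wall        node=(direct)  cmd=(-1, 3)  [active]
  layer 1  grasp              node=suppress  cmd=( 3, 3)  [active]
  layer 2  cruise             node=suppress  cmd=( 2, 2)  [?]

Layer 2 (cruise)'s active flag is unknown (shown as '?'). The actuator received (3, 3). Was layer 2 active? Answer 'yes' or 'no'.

If layer 2 is active=yes:
  actuator would be (2, 2)
If layer 2 is active=no:
  actuator would be (3, 3)
Observed (3, 3), so layer 2 was idle.

no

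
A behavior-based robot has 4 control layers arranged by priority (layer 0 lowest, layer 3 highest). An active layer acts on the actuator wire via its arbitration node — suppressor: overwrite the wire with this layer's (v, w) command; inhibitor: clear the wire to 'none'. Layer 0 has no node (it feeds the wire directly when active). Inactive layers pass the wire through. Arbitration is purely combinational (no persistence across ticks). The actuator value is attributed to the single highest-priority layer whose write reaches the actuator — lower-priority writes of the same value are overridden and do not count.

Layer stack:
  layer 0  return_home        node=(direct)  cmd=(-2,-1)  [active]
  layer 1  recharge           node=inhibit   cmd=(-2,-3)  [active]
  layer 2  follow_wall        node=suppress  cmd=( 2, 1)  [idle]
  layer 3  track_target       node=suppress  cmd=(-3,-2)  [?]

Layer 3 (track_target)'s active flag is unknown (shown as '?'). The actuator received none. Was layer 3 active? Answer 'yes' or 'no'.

If layer 3 is active=yes:
  actuator would be (-3, -2)
If layer 3 is active=no:
  actuator would be none
Observed none, so layer 3 was idle.

no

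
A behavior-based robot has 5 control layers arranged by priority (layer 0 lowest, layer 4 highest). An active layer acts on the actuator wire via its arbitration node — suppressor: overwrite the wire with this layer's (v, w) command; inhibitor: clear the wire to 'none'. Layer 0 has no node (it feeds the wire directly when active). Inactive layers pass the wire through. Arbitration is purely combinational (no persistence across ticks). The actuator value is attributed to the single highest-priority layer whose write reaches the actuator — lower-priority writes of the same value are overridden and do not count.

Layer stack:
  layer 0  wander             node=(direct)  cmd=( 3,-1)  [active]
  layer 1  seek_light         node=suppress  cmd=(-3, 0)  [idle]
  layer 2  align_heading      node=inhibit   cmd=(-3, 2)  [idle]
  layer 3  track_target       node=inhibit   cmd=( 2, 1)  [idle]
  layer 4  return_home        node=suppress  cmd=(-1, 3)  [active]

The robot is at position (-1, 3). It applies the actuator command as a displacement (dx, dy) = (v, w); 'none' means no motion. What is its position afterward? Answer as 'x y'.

layer 0 (wander) active — direct: (3, -1)
layer 1 (seek_light) idle — unchanged: (3, -1)
layer 2 (align_heading) idle — unchanged: (3, -1)
layer 3 (track_target) idle — unchanged: (3, -1)
layer 4 (return_home) active — suppresses: (-1, 3)
→ actuator (-1, 3)
position: (-1, 3) + (-1, 3) = (-2, 6)

-2 6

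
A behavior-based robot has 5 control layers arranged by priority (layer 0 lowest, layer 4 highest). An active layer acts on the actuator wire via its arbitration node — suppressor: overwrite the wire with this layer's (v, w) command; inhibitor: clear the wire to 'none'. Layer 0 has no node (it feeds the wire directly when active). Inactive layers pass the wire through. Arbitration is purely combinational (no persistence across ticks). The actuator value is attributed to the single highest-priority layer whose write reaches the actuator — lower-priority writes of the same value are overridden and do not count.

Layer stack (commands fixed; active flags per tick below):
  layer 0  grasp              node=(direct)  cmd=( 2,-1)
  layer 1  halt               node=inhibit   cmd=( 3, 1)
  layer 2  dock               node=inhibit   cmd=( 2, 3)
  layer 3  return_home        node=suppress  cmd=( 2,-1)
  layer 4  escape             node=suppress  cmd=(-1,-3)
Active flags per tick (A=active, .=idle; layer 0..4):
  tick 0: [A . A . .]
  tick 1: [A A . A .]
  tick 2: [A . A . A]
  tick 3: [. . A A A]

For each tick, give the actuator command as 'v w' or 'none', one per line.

tick 0:
  layer 0 (grasp) active — direct: (2, -1)
  layer 1 (halt) idle — unchanged: (2, -1)
  layer 2 (dock) active — inhibits: none
  layer 3 (return_home) idle — unchanged: none
  layer 4 (escape) idle — unchanged: none
  → actuator none
tick 1:
  layer 0 (grasp) active — direct: (2, -1)
  layer 1 (halt) active — inhibits: none
  layer 2 (dock) idle — unchanged: none
  layer 3 (return_home) active — suppresses: (2, -1)
  layer 4 (escape) idle — unchanged: (2, -1)
  → actuator (2, -1)
tick 2:
  layer 0 (grasp) active — direct: (2, -1)
  layer 1 (halt) idle — unchanged: (2, -1)
  layer 2 (dock) active — inhibits: none
  layer 3 (return_home) idle — unchanged: none
  layer 4 (escape) active — suppresses: (-1, -3)
  → actuator (-1, -3)
tick 3:
  layer 0 (grasp) idle — none
  layer 1 (halt) idle — unchanged: none
  layer 2 (dock) active — inhibits: none
  layer 3 (return_home) active — suppresses: (2, -1)
  layer 4 (escape) active — suppresses: (-1, -3)
  → actuator (-1, -3)

none
2 -1
-1 -3
-1 -3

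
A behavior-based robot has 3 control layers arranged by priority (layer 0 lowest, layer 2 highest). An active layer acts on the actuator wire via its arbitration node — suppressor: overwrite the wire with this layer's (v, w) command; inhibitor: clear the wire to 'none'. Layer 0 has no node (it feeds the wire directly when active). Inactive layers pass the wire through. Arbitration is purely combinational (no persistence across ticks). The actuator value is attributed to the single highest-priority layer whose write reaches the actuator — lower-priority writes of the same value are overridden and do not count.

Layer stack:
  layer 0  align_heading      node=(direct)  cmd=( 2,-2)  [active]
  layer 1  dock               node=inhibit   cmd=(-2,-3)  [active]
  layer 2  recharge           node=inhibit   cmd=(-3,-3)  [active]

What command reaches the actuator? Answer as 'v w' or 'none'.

L0 align_heading: active, feeds wire = (2, -2)
L1 dock: active, inhibitor → wire = none
L2 recharge: active, inhibitor → wire = none
actuator = none

none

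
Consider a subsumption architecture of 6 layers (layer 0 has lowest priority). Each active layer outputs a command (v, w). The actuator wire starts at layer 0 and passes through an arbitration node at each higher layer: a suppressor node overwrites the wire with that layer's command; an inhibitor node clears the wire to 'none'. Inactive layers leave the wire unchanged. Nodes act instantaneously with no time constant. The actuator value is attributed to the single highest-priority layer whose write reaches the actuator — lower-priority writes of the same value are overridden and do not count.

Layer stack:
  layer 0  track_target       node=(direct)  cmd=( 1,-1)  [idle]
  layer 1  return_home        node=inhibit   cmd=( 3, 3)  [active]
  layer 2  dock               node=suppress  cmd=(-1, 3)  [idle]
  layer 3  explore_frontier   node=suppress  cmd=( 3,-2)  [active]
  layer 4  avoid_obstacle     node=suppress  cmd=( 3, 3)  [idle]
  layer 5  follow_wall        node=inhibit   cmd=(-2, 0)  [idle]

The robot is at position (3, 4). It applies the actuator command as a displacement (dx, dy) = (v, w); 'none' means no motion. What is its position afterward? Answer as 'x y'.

[0] track_target off; wire := none
[1] return_home on (inhibit); wire := none
[2] dock off; pass none
[3] explore_frontier on (suppress); wire := (3, -2)
[4] avoid_obstacle off; pass (3, -2)
[5] follow_wall off; pass (3, -2)
output (3, -2)
position: (3, 4) + (3, -2) = (6, 2)

6 2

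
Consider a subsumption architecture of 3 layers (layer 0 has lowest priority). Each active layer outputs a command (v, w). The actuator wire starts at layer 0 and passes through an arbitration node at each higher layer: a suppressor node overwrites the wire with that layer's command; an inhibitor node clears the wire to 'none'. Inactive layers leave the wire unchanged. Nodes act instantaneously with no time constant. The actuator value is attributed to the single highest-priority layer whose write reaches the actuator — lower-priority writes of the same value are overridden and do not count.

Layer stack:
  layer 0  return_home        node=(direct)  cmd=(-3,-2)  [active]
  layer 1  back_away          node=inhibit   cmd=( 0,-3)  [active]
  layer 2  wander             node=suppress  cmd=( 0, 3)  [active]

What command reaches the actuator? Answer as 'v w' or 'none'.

L0 return_home: active, feeds wire = (-3, -2)
L1 back_away: active, inhibitor → wire = none
L2 wander: active, suppressor → wire = (0, 3)
actuator = (0, 3)

0 3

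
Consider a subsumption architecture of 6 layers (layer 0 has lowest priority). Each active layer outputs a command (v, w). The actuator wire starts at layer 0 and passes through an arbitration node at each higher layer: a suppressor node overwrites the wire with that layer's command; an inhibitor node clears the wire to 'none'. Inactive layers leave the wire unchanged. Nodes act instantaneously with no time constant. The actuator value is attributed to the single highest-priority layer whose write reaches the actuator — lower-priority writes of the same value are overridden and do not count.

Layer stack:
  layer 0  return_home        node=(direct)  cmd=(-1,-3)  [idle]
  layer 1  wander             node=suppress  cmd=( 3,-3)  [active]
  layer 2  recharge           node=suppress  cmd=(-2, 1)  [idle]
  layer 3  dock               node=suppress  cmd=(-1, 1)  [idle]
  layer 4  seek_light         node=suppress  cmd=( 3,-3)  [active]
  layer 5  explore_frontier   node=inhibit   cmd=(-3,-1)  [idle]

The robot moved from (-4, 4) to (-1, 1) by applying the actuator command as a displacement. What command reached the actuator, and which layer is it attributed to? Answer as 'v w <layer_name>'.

3 -3 seek_light

displacement = (-1, 1) − (-4, 4) = (3, -3)
[0] return_home off; wire := none
[1] wander on (suppress); wire := (3, -3)
[2] recharge off; pass (3, -3)
[3] dock off; pass (3, -3)
[4] seek_light on (suppress); wire := (3, -3)
[5] explore_frontier off; pass (3, -3)
output (3, -3) — from layer 4 (seek_light)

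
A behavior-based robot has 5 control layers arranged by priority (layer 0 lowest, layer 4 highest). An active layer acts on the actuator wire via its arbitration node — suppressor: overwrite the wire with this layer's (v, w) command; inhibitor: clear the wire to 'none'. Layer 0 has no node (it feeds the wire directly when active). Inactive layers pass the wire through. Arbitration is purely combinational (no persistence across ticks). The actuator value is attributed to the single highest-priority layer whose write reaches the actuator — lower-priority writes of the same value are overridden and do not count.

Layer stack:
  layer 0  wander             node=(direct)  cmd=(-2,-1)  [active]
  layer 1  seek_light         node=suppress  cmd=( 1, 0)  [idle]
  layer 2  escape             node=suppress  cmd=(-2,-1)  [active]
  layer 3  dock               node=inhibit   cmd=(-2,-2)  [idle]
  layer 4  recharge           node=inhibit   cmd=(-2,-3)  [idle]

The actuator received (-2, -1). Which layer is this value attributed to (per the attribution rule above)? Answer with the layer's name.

escape

layer 0 (wander) active — direct: (-2, -1)
layer 1 (seek_light) idle — unchanged: (-2, -1)
layer 2 (escape) active — suppresses: (-2, -1)
layer 3 (dock) idle — unchanged: (-2, -1)
layer 4 (recharge) idle — unchanged: (-2, -1)
→ actuator (-2, -1)
last writer: layer 2 = escape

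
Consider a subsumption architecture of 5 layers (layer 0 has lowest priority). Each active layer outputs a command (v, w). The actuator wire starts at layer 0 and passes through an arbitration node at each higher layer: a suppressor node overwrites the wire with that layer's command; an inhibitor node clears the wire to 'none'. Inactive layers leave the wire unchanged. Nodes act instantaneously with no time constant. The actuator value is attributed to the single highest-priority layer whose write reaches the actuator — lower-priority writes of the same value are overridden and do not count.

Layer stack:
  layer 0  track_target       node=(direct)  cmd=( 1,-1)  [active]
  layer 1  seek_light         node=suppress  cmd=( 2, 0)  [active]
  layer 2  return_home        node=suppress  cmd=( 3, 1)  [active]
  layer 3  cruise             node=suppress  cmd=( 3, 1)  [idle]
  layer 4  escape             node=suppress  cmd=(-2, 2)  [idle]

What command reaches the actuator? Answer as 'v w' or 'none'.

layer 0 (track_target) active — direct: (1, -1)
layer 1 (seek_light) active — suppresses: (2, 0)
layer 2 (return_home) active — suppresses: (3, 1)
layer 3 (cruise) idle — unchanged: (3, 1)
layer 4 (escape) idle — unchanged: (3, 1)
→ actuator (3, 1)

3 1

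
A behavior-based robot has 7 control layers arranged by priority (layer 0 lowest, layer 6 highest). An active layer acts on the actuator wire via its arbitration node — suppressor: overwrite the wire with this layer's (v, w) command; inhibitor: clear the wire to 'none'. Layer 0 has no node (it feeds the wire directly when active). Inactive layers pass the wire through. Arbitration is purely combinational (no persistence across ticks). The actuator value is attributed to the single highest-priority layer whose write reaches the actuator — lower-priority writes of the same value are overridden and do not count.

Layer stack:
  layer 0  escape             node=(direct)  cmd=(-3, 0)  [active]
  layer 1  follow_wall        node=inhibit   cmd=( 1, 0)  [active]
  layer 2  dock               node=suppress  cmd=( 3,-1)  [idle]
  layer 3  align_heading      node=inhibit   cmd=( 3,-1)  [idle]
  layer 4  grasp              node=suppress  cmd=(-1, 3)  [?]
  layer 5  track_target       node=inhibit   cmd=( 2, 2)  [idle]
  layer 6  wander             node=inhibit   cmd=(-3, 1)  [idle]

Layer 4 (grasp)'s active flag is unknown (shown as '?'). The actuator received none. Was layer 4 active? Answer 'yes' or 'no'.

If layer 4 is active=yes:
  actuator would be (-1, 3)
If layer 4 is active=no:
  actuator would be none
Observed none, so layer 4 was idle.

no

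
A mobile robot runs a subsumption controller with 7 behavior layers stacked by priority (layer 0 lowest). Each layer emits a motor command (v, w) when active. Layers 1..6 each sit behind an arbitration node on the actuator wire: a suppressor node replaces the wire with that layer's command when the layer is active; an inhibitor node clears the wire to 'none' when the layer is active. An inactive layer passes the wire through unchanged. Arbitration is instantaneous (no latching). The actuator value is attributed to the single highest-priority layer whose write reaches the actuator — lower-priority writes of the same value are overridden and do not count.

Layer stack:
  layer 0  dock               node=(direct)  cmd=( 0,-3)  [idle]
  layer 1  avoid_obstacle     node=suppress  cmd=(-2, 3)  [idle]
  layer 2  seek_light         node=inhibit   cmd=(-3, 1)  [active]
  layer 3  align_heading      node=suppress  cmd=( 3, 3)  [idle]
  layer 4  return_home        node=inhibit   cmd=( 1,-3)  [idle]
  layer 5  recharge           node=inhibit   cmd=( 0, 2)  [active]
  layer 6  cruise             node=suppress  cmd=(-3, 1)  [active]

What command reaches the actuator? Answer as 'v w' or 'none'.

-3 1

[0] dock off; wire := none
[1] avoid_obstacle off; pass none
[2] seek_light on (inhibit); wire := none
[3] align_heading off; pass none
[4] return_home off; pass none
[5] recharge on (inhibit); wire := none
[6] cruise on (suppress); wire := (-3, 1)
output (-3, 1)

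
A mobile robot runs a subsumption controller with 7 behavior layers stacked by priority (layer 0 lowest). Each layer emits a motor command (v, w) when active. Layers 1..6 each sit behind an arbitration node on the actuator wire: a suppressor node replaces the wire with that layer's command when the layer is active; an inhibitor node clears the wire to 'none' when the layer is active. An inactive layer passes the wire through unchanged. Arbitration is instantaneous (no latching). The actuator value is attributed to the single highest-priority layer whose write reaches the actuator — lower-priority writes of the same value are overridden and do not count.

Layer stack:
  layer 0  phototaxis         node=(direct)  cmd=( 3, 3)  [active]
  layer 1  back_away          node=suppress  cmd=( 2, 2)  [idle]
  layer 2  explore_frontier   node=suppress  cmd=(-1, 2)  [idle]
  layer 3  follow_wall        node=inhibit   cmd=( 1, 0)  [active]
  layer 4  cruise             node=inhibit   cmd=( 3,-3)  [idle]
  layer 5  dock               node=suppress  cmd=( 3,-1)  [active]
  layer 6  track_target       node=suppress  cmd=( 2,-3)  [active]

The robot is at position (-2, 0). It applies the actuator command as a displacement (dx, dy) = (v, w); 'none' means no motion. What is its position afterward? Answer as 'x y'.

L0 phototaxis: active, feeds wire = (3, 3)
L1 back_away: idle → wire stays (3, 3)
L2 explore_frontier: idle → wire stays (3, 3)
L3 follow_wall: active, inhibitor → wire = none
L4 cruise: idle → wire stays none
L5 dock: active, suppressor → wire = (3, -1)
L6 track_target: active, suppressor → wire = (2, -3)
actuator = (2, -3)
position: (-2, 0) + (2, -3) = (0, -3)

0 -3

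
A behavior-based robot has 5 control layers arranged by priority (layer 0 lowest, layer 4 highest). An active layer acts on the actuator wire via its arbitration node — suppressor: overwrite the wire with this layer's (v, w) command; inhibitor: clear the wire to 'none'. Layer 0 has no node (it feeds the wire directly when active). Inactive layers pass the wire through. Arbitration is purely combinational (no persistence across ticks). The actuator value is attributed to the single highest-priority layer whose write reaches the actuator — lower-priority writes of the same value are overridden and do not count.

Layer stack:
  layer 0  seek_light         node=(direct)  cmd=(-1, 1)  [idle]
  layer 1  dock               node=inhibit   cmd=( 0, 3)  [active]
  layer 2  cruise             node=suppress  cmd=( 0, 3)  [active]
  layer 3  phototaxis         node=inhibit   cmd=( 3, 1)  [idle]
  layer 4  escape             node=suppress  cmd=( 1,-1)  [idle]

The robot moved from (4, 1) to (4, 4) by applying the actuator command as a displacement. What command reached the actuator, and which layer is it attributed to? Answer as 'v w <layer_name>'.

displacement = (4, 4) − (4, 1) = (0, 3)
L0 seek_light: idle → wire = none
L1 dock: active, inhibitor → wire = none
L2 cruise: active, suppressor → wire = (0, 3)
L3 phototaxis: idle → wire stays (0, 3)
L4 escape: idle → wire stays (0, 3)
actuator = (0, 3) — from layer 2 (cruise)

0 3 cruise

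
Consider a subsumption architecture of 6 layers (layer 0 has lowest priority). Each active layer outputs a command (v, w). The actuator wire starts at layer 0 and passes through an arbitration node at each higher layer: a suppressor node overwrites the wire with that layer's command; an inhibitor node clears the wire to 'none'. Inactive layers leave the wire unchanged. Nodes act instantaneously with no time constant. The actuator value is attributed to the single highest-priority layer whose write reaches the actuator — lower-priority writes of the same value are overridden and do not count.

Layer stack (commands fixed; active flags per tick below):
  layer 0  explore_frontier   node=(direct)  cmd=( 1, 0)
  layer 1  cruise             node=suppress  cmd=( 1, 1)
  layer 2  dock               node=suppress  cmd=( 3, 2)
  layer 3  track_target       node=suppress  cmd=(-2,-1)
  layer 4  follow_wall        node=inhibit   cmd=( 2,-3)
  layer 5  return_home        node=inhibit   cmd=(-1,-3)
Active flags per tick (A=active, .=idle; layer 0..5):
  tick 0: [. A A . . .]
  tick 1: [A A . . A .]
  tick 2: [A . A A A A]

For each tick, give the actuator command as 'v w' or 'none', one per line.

tick 0:
  layer 0 (explore_frontier) idle — none
  layer 1 (cruise) active — suppresses: (1, 1)
  layer 2 (dock) active — suppresses: (3, 2)
  layer 3 (track_target) idle — unchanged: (3, 2)
  layer 4 (follow_wall) idle — unchanged: (3, 2)
  layer 5 (return_home) idle — unchanged: (3, 2)
  → actuator (3, 2)
tick 1:
  layer 0 (explore_frontier) active — direct: (1, 0)
  layer 1 (cruise) active — suppresses: (1, 1)
  layer 2 (dock) idle — unchanged: (1, 1)
  layer 3 (track_target) idle — unchanged: (1, 1)
  layer 4 (follow_wall) active — inhibits: none
  layer 5 (return_home) idle — unchanged: none
  → actuator none
tick 2:
  layer 0 (explore_frontier) active — direct: (1, 0)
  layer 1 (cruise) idle — unchanged: (1, 0)
  layer 2 (dock) active — suppresses: (3, 2)
  layer 3 (track_target) active — suppresses: (-2, -1)
  layer 4 (follow_wall) active — inhibits: none
  layer 5 (return_home) active — inhibits: none
  → actuator none

3 2
none
none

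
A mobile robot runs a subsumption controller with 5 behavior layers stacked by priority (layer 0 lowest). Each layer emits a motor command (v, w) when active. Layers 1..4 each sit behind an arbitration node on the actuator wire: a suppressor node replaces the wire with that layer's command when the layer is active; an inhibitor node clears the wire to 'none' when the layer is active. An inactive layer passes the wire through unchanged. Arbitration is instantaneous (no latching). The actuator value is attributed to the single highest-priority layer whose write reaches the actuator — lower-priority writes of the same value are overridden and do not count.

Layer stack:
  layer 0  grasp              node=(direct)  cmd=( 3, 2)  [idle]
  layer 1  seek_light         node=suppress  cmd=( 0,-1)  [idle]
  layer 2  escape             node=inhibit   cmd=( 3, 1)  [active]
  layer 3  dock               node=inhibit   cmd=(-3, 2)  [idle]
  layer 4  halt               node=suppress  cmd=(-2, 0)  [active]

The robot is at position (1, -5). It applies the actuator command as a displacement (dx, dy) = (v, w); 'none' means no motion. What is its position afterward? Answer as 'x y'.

layer 0 (grasp) idle — none
layer 1 (seek_light) idle — unchanged: none
layer 2 (escape) active — inhibits: none
layer 3 (dock) idle — unchanged: none
layer 4 (halt) active — suppresses: (-2, 0)
→ actuator (-2, 0)
position: (1, -5) + (-2, 0) = (-1, -5)

-1 -5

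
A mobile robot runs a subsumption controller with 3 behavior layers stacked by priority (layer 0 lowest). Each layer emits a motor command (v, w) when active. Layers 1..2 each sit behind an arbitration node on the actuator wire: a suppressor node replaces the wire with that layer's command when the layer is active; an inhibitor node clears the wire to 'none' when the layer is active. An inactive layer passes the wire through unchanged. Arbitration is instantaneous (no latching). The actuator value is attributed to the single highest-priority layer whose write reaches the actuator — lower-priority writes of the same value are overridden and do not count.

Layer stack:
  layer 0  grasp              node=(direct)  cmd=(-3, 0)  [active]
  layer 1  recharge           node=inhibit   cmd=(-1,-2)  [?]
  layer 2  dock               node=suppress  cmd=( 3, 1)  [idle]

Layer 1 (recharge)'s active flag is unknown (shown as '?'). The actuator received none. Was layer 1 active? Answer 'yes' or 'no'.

yes

If layer 1 is active=yes:
  actuator would be none
If layer 1 is active=no:
  actuator would be (-3, 0)
Observed none, so layer 1 was active.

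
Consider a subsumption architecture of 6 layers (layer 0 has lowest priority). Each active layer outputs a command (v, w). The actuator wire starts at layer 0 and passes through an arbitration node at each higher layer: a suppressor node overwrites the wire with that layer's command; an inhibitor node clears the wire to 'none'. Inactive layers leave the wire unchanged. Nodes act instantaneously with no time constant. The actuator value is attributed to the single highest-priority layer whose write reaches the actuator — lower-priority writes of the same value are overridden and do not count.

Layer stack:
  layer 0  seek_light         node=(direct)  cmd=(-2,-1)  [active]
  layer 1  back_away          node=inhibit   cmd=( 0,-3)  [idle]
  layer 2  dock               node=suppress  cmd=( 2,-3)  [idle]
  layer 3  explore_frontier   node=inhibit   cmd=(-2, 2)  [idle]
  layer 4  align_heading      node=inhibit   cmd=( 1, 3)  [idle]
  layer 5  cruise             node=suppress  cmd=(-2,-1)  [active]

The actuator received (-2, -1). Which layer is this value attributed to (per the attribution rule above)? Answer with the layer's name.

L0 seek_light: active, feeds wire = (-2, -1)
L1 back_away: idle → wire stays (-2, -1)
L2 dock: idle → wire stays (-2, -1)
L3 explore_frontier: idle → wire stays (-2, -1)
L4 align_heading: idle → wire stays (-2, -1)
L5 cruise: active, suppressor → wire = (-2, -1)
actuator = (-2, -1)
last writer: layer 5 = cruise

cruise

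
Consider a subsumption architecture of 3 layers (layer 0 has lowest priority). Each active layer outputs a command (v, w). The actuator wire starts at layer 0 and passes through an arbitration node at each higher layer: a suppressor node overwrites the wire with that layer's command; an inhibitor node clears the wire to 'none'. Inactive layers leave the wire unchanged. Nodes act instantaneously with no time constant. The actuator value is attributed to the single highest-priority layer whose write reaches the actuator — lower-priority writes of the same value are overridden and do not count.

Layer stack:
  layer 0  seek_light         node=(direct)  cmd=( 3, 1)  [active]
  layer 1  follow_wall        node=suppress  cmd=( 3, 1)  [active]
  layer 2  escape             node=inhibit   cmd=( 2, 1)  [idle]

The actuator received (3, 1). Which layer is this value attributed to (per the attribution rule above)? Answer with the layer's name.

layer 0 (seek_light) active — direct: (3, 1)
layer 1 (follow_wall) active — suppresses: (3, 1)
layer 2 (escape) idle — unchanged: (3, 1)
→ actuator (3, 1)
last writer: layer 1 = follow_wall

follow_wall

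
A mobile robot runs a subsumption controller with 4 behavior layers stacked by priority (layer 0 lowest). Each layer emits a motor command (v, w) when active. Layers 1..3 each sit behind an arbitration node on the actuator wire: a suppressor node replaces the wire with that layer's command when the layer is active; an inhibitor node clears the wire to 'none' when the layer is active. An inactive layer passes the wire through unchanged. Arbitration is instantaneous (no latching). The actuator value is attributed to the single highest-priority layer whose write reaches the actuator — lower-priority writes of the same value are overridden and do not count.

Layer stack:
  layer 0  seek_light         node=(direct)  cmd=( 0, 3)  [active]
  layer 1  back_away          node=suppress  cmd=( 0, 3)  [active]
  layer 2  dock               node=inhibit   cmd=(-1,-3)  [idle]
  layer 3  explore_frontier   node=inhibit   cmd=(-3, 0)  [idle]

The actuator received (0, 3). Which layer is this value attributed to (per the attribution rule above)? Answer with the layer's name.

back_away

[0] seek_light on; wire := (0, 3)
[1] back_away on (suppress); wire := (0, 3)
[2] dock off; pass (0, 3)
[3] explore_frontier off; pass (0, 3)
output (0, 3)
last writer: layer 1 = back_away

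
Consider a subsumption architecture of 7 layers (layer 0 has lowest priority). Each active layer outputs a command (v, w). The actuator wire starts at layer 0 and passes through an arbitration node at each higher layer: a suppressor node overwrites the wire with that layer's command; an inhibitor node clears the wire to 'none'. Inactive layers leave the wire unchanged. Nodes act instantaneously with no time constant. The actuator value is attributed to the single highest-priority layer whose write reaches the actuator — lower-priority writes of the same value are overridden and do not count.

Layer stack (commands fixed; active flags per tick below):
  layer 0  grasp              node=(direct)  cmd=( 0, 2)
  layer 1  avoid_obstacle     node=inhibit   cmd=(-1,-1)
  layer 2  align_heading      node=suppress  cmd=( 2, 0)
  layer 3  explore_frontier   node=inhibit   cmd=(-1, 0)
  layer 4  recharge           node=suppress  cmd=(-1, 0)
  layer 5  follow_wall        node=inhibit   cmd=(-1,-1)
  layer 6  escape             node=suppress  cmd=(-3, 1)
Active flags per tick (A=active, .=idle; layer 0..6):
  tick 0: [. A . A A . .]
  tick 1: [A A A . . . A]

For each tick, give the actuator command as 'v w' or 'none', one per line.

tick 0:
  L0 grasp: idle → wire = none
  L1 avoid_obstacle: active, inhibitor → wire = none
  L2 align_heading: idle → wire stays none
  L3 explore_frontier: active, inhibitor → wire = none
  L4 recharge: active, suppressor → wire = (-1, 0)
  L5 follow_wall: idle → wire stays (-1, 0)
  L6 escape: idle → wire stays (-1, 0)
  actuator = (-1, 0)
tick 1:
  L0 grasp: active, feeds wire = (0, 2)
  L1 avoid_obstacle: active, inhibitor → wire = none
  L2 align_heading: active, suppressor → wire = (2, 0)
  L3 explore_frontier: idle → wire stays (2, 0)
  L4 recharge: idle → wire stays (2, 0)
  L5 follow_wall: idle → wire stays (2, 0)
  L6 escape: active, suppressor → wire = (-3, 1)
  actuator = (-3, 1)

-1 0
-3 1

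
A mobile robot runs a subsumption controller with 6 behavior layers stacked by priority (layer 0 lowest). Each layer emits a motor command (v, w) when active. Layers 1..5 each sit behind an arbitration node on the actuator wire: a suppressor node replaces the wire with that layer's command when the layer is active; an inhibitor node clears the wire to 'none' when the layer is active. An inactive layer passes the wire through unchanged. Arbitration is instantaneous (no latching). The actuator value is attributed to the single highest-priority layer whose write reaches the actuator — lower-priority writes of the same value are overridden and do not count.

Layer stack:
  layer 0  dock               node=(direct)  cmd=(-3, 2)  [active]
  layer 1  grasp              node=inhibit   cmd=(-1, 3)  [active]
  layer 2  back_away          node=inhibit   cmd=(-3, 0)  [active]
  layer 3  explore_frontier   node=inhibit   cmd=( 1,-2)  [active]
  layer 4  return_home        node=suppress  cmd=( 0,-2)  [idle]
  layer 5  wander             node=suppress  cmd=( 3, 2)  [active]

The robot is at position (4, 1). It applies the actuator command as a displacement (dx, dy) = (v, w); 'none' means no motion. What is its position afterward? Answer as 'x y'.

[0] dock on; wire := (-3, 2)
[1] grasp on (inhibit); wire := none
[2] back_away on (inhibit); wire := none
[3] explore_frontier on (inhibit); wire := none
[4] return_home off; pass none
[5] wander on (suppress); wire := (3, 2)
output (3, 2)
position: (4, 1) + (3, 2) = (7, 3)

7 3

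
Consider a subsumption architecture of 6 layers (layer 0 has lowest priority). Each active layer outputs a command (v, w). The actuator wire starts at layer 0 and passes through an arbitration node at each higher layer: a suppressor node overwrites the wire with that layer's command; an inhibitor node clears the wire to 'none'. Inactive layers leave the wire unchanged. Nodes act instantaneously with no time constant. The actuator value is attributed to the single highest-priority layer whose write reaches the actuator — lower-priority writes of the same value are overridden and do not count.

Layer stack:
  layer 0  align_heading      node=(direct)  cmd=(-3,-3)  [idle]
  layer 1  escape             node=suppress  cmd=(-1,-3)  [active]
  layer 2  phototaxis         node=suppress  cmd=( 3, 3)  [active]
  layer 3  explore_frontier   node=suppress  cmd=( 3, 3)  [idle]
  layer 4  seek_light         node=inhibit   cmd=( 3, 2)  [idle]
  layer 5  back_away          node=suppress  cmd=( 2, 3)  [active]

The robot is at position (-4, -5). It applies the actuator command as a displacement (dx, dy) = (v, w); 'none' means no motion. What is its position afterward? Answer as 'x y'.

[0] align_heading off; wire := none
[1] escape on (suppress); wire := (-1, -3)
[2] phototaxis on (suppress); wire := (3, 3)
[3] explore_frontier off; pass (3, 3)
[4] seek_light off; pass (3, 3)
[5] back_away on (suppress); wire := (2, 3)
output (2, 3)
position: (-4, -5) + (2, 3) = (-2, -2)

-2 -2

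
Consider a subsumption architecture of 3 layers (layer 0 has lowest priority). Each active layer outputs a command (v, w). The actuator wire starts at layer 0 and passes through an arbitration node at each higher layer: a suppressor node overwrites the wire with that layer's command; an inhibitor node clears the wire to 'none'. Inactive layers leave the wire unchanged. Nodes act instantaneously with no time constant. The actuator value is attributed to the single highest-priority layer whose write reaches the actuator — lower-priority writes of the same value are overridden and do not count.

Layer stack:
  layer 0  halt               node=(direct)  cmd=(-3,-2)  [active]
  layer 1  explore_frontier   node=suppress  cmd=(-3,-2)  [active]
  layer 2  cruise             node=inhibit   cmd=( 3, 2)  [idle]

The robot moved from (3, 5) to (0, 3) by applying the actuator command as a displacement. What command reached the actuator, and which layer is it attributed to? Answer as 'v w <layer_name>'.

displacement = (0, 3) − (3, 5) = (-3, -2)
layer 0 (halt) active — direct: (-3, -2)
layer 1 (explore_frontier) active — suppresses: (-3, -2)
layer 2 (cruise) idle — unchanged: (-3, -2)
→ actuator (-3, -2) — from layer 1 (explore_frontier)

-3 -2 explore_frontier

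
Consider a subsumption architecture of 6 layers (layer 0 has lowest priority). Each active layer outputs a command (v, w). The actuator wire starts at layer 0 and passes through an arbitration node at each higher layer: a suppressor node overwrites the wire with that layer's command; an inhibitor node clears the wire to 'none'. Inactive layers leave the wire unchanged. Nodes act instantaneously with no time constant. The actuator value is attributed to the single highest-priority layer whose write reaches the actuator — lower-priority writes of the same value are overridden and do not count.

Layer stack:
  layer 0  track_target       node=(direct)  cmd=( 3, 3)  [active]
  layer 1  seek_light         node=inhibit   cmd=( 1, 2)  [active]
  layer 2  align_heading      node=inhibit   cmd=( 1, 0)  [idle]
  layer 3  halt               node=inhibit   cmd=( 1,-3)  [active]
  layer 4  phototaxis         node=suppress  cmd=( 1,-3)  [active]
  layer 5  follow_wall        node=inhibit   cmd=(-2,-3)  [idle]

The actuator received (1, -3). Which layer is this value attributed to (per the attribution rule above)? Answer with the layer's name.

phototaxis

layer 0 (track_target) active — direct: (3, 3)
layer 1 (seek_light) active — inhibits: none
layer 2 (align_heading) idle — unchanged: none
layer 3 (halt) active — inhibits: none
layer 4 (phototaxis) active — suppresses: (1, -3)
layer 5 (follow_wall) idle — unchanged: (1, -3)
→ actuator (1, -3)
last writer: layer 4 = phototaxis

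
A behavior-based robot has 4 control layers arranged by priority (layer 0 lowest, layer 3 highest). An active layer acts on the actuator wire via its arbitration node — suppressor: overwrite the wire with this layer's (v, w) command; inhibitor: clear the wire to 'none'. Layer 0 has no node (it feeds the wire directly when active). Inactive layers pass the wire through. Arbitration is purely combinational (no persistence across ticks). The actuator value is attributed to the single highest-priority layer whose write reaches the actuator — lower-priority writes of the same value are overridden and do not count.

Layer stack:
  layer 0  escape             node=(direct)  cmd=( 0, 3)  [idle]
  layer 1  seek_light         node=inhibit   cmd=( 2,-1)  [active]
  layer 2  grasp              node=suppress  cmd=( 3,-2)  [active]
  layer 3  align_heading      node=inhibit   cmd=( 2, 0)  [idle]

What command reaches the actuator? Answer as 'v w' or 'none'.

layer 0 (escape) idle — none
layer 1 (seek_light) active — inhibits: none
layer 2 (grasp) active — suppresses: (3, -2)
layer 3 (align_heading) idle — unchanged: (3, -2)
→ actuator (3, -2)

3 -2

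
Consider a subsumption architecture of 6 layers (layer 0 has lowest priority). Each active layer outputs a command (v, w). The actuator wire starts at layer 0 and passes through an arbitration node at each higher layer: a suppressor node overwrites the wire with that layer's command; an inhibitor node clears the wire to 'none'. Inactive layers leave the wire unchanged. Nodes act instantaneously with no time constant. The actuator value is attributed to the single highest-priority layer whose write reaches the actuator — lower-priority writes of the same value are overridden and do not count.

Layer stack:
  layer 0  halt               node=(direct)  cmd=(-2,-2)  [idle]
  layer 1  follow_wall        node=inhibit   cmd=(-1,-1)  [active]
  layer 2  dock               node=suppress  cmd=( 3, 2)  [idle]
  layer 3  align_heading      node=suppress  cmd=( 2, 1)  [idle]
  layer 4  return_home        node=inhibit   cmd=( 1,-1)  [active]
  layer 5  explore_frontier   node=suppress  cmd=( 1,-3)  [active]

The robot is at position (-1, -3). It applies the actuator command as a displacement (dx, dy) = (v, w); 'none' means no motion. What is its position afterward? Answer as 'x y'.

0 -6

[0] halt off; wire := none
[1] follow_wall on (inhibit); wire := none
[2] dock off; pass none
[3] align_heading off; pass none
[4] return_home on (inhibit); wire := none
[5] explore_frontier on (suppress); wire := (1, -3)
output (1, -3)
position: (-1, -3) + (1, -3) = (0, -6)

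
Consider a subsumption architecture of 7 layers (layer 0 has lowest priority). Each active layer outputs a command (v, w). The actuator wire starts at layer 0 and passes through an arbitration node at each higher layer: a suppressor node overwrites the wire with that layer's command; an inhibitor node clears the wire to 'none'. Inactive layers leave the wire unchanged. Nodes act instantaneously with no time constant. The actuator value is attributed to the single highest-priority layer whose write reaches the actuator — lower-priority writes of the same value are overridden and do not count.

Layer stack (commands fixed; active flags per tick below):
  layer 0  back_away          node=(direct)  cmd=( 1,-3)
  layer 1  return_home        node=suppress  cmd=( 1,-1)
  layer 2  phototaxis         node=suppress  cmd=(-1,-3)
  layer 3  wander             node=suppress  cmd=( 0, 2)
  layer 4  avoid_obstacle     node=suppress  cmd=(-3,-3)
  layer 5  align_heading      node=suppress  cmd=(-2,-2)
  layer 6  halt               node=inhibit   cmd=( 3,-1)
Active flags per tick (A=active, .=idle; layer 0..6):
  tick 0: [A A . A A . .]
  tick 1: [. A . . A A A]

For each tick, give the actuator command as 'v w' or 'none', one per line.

tick 0:
  L0 back_away: active, feeds wire = (1, -3)
  L1 return_home: active, suppressor → wire = (1, -1)
  L2 phototaxis: idle → wire stays (1, -1)
  L3 wander: active, suppressor → wire = (0, 2)
  L4 avoid_obstacle: active, suppressor → wire = (-3, -3)
  L5 align_heading: idle → wire stays (-3, -3)
  L6 halt: idle → wire stays (-3, -3)
  actuator = (-3, -3)
tick 1:
  L0 back_away: idle → wire = none
  L1 return_home: active, suppressor → wire = (1, -1)
  L2 phototaxis: idle → wire stays (1, -1)
  L3 wander: idle → wire stays (1, -1)
  L4 avoid_obstacle: active, suppressor → wire = (-3, -3)
  L5 align_heading: active, suppressor → wire = (-2, -2)
  L6 halt: active, inhibitor → wire = none
  actuator = none

-3 -3
none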